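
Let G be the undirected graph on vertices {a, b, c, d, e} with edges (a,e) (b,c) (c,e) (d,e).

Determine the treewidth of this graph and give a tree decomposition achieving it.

Every bag has size at most 2, so the width is 2 − 1 = 1 and tw(G) ≤ 1. G has an edge, so its treewidth is at least 1. Hence tw(G) = 1 exactly.

Treewidth 1.
Bags: B1 = {a, e}  B2 = {d, e}  B3 = {c, e}  B4 = {b, c}
Tree: B1–B2, B2–B3, B3–B4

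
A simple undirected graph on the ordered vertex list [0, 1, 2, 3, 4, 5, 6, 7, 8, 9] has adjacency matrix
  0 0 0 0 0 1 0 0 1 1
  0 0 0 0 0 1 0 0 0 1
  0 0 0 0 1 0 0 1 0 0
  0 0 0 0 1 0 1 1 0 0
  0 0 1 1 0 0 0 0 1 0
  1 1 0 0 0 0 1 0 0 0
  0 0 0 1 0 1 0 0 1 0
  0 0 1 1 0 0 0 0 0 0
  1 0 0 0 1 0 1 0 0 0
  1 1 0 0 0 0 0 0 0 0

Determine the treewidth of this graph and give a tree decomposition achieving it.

The largest bag has 3 vertices, giving width 2; this decomposition certifies tw(G) ≤ 2. For the lower bound, G contains the cycle 9–1–5–0–9, so G is not a forest; only forests have treewidth ≤ 1, hence tw(G) ≥ 2. Hence tw(G) = 2 exactly.

Treewidth 2.
Bags: B1 = {0, 1, 9}  B2 = {0, 1, 5}  B3 = {0, 5, 8}  B4 = {5, 6, 8}  B5 = {4, 6, 8}  B6 = {3, 4, 6}  B7 = {2, 3, 4}  B8 = {2, 3, 7}
Tree: B1–B2, B2–B3, B3–B4, B4–B5, B5–B6, B6–B7, B7–B8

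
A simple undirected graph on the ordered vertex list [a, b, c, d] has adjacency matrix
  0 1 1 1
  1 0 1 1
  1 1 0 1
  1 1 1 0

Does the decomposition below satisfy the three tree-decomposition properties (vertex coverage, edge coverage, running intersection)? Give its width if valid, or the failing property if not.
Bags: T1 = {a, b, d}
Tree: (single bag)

No — vertex c appears in no bag.

A tree decomposition must satisfy three properties: every vertex lies in some bag; for every edge, both endpoints lie together in some bag; and for every vertex, the bags containing it form a connected subtree. Here vertex c appears in no bag, so the decomposition is invalid.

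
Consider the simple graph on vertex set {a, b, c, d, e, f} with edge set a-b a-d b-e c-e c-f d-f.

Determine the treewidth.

2

A width-2 tree decomposition is:
Bags: B1 = {a, b, d}  B2 = {b, d, e}  B3 = {c, d, e}  B4 = {c, d, f}
Tree: B1–B2, B2–B3, B3–B4
The largest bag has 3 vertices, giving width 2; this decomposition certifies tw(G) ≤ 2. For the lower bound, G contains the cycle d–a–b–e–c–f–d, so G is not a forest; only forests have treewidth ≤ 1, hence tw(G) ≥ 2. Therefore the treewidth is 2.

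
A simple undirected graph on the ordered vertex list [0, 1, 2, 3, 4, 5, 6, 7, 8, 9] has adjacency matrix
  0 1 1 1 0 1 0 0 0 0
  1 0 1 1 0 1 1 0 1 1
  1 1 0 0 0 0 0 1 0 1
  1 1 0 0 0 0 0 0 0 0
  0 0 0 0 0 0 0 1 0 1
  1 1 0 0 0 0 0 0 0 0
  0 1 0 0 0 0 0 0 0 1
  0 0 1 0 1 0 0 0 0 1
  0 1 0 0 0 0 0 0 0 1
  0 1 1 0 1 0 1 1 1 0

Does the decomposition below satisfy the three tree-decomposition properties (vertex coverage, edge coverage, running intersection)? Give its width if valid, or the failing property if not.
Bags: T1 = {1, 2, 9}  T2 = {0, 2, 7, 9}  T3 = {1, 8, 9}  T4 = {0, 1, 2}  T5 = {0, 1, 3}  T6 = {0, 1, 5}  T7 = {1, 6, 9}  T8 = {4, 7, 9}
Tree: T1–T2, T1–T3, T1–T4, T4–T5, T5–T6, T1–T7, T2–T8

No — bags containing vertex 0 are not connected in the tree.

A tree decomposition must satisfy three properties: every vertex lies in some bag; for every edge, both endpoints lie together in some bag; and for every vertex, the bags containing it form a connected subtree. Here bags containing vertex 0 are not connected in the tree, so the decomposition is invalid.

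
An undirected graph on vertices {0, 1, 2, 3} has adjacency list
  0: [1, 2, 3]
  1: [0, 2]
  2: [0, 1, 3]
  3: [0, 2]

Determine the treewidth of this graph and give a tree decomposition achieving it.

Treewidth 2.
One such decomposition:
Bags: B1 = {0, 2, 3}  B2 = {0, 1, 2}
Tree: B1–B2

Every bag has size at most 3, so the width is 3 − 1 = 2 and tw(G) ≤ 2. For the lower bound, the 3 vertices {0, 1, 2} are pairwise adjacent, and any tree decomposition puts a clique entirely inside one bag — forcing width ≥ 2. Therefore the treewidth is 2.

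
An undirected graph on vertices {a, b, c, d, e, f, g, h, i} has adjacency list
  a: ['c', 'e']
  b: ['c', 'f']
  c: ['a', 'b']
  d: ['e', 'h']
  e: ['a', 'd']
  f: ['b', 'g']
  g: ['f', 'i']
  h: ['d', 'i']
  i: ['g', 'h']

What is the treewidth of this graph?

A width-2 tree decomposition is:
Bags: B1 = {b, f, g}  B2 = {b, g, i}  B3 = {b, h, i}  B4 = {b, d, h}  B5 = {b, d, e}  B6 = {a, b, e}  B7 = {a, b, c}
Tree: B1–B2, B2–B3, B3–B4, B4–B5, B5–B6, B6–B7
Every bag has size at most 3, so the width is 3 − 1 = 2 and tw(G) ≤ 2. Since b–f–g–i–h–d–e–a–c–b is a cycle in G, G is not acyclic. Forests are exactly the graphs of treewidth ≤ 1, so tw(G) ≥ 2. Therefore the treewidth is 2.

2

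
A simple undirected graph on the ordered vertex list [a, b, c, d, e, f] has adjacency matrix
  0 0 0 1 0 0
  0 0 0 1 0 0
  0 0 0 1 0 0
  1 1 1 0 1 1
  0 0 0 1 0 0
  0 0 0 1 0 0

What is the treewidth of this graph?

A width-1 tree decomposition is:
Bags: B1 = {d, f}  B2 = {c, d}  B3 = {b, d}  B4 = {d, e}  B5 = {a, d}
Tree: B1–B2, B1–B3, B1–B4, B3–B5
Each bag holds 2 vertices, so the decomposition has width 1, which upper-bounds the treewidth. Any graph with an edge has treewidth ≥ 1, and G has the edge f–d. Combining the bounds, tw(G) = 1.

1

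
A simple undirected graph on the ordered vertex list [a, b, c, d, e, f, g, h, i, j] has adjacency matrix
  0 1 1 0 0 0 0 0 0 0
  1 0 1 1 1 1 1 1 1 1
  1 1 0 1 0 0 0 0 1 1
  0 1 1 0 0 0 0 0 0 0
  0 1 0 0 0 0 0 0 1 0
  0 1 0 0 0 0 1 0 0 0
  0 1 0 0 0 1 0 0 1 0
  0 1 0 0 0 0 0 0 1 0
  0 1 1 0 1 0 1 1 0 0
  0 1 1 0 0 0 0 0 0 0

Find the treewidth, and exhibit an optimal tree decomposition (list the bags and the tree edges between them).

Treewidth 2.
One optimal decomposition is:
Bags: B1 = {b, c, i}  B2 = {b, g, i}  B3 = {b, h, i}  B4 = {b, f, g}  B5 = {b, c, d}  B6 = {b, e, i}  B7 = {a, b, c}  B8 = {b, c, j}
Tree: B1–B2, B1–B3, B2–B4, B1–B5, B1–B6, B1–B7, B7–B8

Every bag has size at most 3, so the width is 3 − 1 = 2 and tw(G) ≤ 2. Conversely, {b, c, d} is a clique of size 3, and the vertices of any clique must share a bag in every tree decomposition; so some bag has ≥ 3 vertices and tw(G) ≥ 2. Combining the bounds, tw(G) = 2.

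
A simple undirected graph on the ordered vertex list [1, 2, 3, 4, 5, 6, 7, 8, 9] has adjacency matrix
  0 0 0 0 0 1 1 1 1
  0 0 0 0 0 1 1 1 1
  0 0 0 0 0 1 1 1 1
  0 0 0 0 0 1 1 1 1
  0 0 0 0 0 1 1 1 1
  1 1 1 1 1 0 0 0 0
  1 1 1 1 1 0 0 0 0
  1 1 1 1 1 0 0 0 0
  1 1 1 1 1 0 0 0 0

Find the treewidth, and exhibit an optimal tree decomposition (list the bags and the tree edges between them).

Treewidth 4.
One optimal decomposition is:
Bags: B1 = {2, 6, 7, 8, 9}  B2 = {1, 6, 7, 8, 9}  B3 = {4, 6, 7, 8, 9}  B4 = {3, 6, 7, 8, 9}  B5 = {5, 6, 7, 8, 9}
Tree: B1–B2, B2–B3, B3–B4, B4–B5

Every bag has size at most 5, so the width is 5 − 1 = 4 and tw(G) ≤ 4. For the lower bound: the 5 vertex sets {2,9}, {1,8}, {4,6}, {7}, {3} are disjoint, each induces a connected subgraph, and every pair is joined by at least one edge of G. Contracting each set to a single vertex therefore yields K_{5} as a minor, and since treewidth is minor-monotone, tw(G) ≥ tw(K_{5}) = 4. Combining the bounds, tw(G) = 4.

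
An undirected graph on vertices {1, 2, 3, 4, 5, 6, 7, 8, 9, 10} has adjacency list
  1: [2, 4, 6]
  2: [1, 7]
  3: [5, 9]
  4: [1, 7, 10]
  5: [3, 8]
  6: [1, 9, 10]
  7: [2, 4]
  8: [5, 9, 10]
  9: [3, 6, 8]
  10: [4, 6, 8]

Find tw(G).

2

A width-2 tree decomposition is:
Bags: B1 = {2, 4, 7}  B2 = {1, 2, 4}  B3 = {1, 4, 10}  B4 = {1, 6, 10}  B5 = {6, 8, 10}  B6 = {6, 8, 9}  B7 = {5, 8, 9}  B8 = {3, 5, 9}
Tree: B1–B2, B2–B3, B3–B4, B4–B5, B5–B6, B6–B7, B7–B8
Each bag holds 3 vertices, so the decomposition has width 2, which upper-bounds the treewidth. The edges 7–2–1–4–7 form a cycle, so G is not a tree and its treewidth is at least 2. Therefore the treewidth is 2.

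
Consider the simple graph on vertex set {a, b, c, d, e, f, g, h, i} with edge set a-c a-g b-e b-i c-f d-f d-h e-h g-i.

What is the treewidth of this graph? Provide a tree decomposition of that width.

Every bag has size at most 3, so the width is 3 − 1 = 2 and tw(G) ≤ 2. Since h–e–b–i–g–a–c–f–d–h is a cycle in G, G is not acyclic. Forests are exactly the graphs of treewidth ≤ 1, so tw(G) ≥ 2. Combining the bounds, tw(G) = 2.

Treewidth 2.
Bags: B1 = {b, e, h}  B2 = {b, h, i}  B3 = {g, h, i}  B4 = {a, g, h}  B5 = {a, c, h}  B6 = {c, f, h}  B7 = {d, f, h}
Tree: B1–B2, B2–B3, B3–B4, B4–B5, B5–B6, B6–B7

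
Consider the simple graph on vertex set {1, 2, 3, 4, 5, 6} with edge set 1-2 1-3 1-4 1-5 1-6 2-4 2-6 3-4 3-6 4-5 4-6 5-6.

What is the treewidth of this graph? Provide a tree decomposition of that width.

Treewidth 3.
One optimal decomposition is:
Bags: B1 = {1, 3, 4, 6}  B2 = {1, 2, 4, 6}  B3 = {1, 4, 5, 6}
Tree: B1–B2, B1–B3

Each bag holds 4 vertices, so the decomposition has width 3, which upper-bounds the treewidth. For the lower bound, the 4 vertices {1, 2, 4, 6} are pairwise adjacent, and any tree decomposition puts a clique entirely inside one bag — forcing width ≥ 3. Hence tw(G) = 3 exactly.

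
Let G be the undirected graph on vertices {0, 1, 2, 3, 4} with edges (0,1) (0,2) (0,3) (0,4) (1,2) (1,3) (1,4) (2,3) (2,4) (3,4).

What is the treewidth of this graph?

4

A width-4 tree decomposition is:
Bags: B1 = {0, 1, 2, 3, 4}
Tree: (single bag)
With just one bag of size 5, the width is 5 − 1 = 4, so tw(G) ≤ 4. For the lower bound, the 5 vertices {0, 1, 2, 3, 4} are pairwise adjacent, and any tree decomposition puts a clique entirely inside one bag — forcing width ≥ 4. The upper and lower bounds meet at 4, so that is the treewidth.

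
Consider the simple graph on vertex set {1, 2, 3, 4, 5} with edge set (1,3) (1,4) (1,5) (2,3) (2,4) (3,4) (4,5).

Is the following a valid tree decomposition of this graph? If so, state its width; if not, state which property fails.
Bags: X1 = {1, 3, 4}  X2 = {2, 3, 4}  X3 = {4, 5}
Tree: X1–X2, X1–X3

A tree decomposition must satisfy three properties: every vertex lies in some bag; for every edge, both endpoints lie together in some bag; and for every vertex, the bags containing it form a connected subtree. Here edge (1,5) lies in no bag, so the decomposition is invalid.

No — edge (1,5) lies in no bag.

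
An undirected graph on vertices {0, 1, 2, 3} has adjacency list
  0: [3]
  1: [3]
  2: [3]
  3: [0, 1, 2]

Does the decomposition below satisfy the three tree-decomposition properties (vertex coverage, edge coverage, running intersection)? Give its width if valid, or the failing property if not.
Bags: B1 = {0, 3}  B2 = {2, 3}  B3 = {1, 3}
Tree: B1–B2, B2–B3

Yes; width 1.

Every vertex of G appears in some bag (union = {0, 1, 2, 3}); every edge is covered by a bag; and for each vertex v the set of bags containing v is connected in the bag tree. The decomposition is therefore valid. The largest bag has 2 vertices, so the width is 1.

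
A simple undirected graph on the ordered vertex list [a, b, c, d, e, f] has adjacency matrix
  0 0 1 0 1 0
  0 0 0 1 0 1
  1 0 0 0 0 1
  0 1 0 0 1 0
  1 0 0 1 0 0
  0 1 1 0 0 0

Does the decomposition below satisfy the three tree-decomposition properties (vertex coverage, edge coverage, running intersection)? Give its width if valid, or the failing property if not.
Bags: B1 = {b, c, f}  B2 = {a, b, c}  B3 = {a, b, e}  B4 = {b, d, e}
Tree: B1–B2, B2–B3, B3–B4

Yes; width 2.

Checking the three conditions: (i) the bags cover all of {a, b, c, d, e, f}; (ii) for each edge, some bag contains both endpoints; (iii) the bags containing any fixed vertex form a subtree. All hold, so the decomposition is valid with width 3 − 1 = 2.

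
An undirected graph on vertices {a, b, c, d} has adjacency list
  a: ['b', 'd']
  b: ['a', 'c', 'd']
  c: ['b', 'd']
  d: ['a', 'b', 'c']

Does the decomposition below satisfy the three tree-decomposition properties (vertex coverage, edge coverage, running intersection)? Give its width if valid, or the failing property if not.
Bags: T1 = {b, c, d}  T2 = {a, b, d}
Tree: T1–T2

Checking the three conditions: (i) the bags cover all of {a, b, c, d}; (ii) for each edge, some bag contains both endpoints; (iii) the bags containing any fixed vertex form a subtree. All hold, so the decomposition is valid with width 3 − 1 = 2.

Yes; width 2.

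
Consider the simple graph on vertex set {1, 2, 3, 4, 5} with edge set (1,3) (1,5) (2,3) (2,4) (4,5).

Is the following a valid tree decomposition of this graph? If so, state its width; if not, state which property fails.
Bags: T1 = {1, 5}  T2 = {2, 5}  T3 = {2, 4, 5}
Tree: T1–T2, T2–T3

No — vertex 3 appears in no bag.

A tree decomposition must satisfy three properties: every vertex lies in some bag; for every edge, both endpoints lie together in some bag; and for every vertex, the bags containing it form a connected subtree. Here vertex 3 appears in no bag, so the decomposition is invalid.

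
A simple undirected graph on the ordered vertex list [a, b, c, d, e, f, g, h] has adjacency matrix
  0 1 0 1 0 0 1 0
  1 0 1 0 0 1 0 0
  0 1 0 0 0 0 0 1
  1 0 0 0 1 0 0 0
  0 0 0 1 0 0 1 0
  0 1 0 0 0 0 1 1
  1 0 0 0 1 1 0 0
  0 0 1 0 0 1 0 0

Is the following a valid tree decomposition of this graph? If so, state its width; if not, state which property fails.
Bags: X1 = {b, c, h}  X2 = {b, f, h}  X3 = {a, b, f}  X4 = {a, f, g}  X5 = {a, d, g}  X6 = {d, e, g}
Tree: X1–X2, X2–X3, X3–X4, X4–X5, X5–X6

Yes; width 2.

Every vertex of G appears in some bag (union = {a, b, c, d, e, f, g, h}); every edge is covered by a bag; and for each vertex v the set of bags containing v is connected in the bag tree. The decomposition is therefore valid. The largest bag has 3 vertices, so the width is 2.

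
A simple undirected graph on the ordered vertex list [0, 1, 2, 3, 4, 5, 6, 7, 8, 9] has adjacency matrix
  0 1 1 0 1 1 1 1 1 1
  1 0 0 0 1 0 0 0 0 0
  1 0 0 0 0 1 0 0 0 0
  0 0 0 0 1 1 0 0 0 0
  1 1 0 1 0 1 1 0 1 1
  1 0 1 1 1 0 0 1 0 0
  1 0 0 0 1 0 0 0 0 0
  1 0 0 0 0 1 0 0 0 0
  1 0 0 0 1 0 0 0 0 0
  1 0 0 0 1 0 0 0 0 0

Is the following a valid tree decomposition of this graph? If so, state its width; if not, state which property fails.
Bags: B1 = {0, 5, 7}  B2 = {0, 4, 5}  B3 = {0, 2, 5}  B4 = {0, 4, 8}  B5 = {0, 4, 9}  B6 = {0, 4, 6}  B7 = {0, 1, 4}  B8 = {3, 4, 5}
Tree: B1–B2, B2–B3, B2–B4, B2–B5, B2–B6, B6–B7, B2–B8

Checking the three conditions: (i) the bags cover all of {0, 1, 2, 3, 4, 5, 6, 7, 8, 9}; (ii) for each edge, some bag contains both endpoints; (iii) the bags containing any fixed vertex form a subtree. All hold, so the decomposition is valid with width 3 − 1 = 2.

Yes; width 2.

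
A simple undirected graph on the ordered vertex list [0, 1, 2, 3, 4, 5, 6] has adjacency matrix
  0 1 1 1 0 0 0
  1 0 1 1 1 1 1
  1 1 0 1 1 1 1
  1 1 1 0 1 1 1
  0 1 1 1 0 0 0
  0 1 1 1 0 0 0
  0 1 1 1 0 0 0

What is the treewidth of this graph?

A width-3 tree decomposition is:
Bags: B1 = {1, 2, 3, 5}  B2 = {1, 2, 3, 6}  B3 = {1, 2, 3, 4}  B4 = {0, 1, 2, 3}
Tree: B1–B2, B2–B3, B1–B4
Every bag has size at most 4, so the width is 4 − 1 = 3 and tw(G) ≤ 3. For the lower bound, the 4 vertices {0, 1, 2, 3} are pairwise adjacent, and any tree decomposition puts a clique entirely inside one bag — forcing width ≥ 3. Combining the bounds, tw(G) = 3.

3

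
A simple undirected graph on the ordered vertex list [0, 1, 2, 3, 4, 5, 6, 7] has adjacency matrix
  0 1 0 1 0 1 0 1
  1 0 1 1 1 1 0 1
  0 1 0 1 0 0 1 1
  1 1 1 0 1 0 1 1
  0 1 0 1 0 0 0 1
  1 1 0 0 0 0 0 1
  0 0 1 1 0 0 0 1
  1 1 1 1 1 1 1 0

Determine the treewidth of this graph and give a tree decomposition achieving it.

Each bag holds 4 vertices, so the decomposition has width 3, which upper-bounds the treewidth. On the other hand G contains the 4-clique {0, 1, 3, 7}. A clique must lie in a single bag of any decomposition, so no decomposition can have width below 3. Therefore the treewidth is 3.

Treewidth 3.
One optimal decomposition is:
Bags: B1 = {0, 1, 3, 7}  B2 = {1, 2, 3, 7}  B3 = {1, 3, 4, 7}  B4 = {2, 3, 6, 7}  B5 = {0, 1, 5, 7}
Tree: B1–B2, B2–B3, B2–B4, B1–B5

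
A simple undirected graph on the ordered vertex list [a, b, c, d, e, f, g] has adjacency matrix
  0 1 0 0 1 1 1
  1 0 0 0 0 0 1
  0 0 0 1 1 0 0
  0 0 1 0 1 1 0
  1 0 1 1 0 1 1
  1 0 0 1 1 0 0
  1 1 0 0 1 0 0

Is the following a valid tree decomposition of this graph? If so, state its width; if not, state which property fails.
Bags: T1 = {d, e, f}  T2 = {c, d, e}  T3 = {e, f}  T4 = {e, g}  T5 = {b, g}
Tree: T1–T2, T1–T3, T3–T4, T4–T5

No — vertex a appears in no bag.

A tree decomposition must satisfy three properties: every vertex lies in some bag; for every edge, both endpoints lie together in some bag; and for every vertex, the bags containing it form a connected subtree. Here vertex a appears in no bag, so the decomposition is invalid.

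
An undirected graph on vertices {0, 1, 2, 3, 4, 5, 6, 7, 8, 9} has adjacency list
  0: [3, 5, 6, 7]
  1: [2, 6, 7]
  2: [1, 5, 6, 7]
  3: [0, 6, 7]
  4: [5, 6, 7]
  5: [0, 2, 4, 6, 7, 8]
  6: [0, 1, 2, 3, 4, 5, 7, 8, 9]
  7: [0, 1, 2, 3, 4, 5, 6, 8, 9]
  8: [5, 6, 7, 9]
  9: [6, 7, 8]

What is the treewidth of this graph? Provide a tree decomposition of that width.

The largest bag has 4 vertices, giving width 3; this decomposition certifies tw(G) ≤ 3. Conversely, {1, 2, 6, 7} is a clique of size 4, and the vertices of any clique must share a bag in every tree decomposition; so some bag has ≥ 4 vertices and tw(G) ≥ 3. Hence tw(G) = 3 exactly.

Treewidth 3.
One such decomposition:
Bags: B1 = {6, 7, 8, 9}  B2 = {5, 6, 7, 8}  B3 = {4, 5, 6, 7}  B4 = {2, 5, 6, 7}  B5 = {0, 5, 6, 7}  B6 = {1, 2, 6, 7}  B7 = {0, 3, 6, 7}
Tree: B1–B2, B2–B3, B2–B4, B4–B5, B4–B6, B5–B7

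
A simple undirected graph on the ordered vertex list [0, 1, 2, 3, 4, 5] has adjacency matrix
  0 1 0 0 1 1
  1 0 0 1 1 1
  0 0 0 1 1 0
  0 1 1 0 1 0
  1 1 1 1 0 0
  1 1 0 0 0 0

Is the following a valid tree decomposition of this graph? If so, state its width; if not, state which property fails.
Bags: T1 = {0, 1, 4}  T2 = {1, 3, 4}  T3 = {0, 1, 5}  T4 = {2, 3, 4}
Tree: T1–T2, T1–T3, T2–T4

Yes; width 2.

Checking the three conditions: (i) the bags cover all of {0, 1, 2, 3, 4, 5}; (ii) for each edge, some bag contains both endpoints; (iii) the bags containing any fixed vertex form a subtree. All hold, so the decomposition is valid with width 3 − 1 = 2.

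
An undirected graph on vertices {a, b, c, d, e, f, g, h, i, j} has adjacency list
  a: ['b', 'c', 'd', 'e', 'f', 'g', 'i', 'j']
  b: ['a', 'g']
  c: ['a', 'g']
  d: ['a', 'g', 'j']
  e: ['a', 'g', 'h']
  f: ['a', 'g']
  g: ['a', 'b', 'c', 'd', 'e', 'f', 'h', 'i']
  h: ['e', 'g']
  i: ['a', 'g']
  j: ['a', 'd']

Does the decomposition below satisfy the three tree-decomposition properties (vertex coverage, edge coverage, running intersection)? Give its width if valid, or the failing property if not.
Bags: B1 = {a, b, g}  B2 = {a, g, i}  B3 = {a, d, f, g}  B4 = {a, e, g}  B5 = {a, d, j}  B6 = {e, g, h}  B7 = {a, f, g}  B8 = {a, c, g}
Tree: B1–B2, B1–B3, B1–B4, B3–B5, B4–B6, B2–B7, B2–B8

No — bags containing vertex f are not connected in the tree.

A tree decomposition must satisfy three properties: every vertex lies in some bag; for every edge, both endpoints lie together in some bag; and for every vertex, the bags containing it form a connected subtree. Here bags containing vertex f are not connected in the tree, so the decomposition is invalid.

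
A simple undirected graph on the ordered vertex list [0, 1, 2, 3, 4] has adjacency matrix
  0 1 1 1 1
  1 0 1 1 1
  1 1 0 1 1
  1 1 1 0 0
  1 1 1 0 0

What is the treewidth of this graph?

A width-3 tree decomposition is:
Bags: B1 = {0, 1, 2, 4}  B2 = {0, 1, 2, 3}
Tree: B1–B2
Every bag has size at most 4, so the width is 4 − 1 = 3 and tw(G) ≤ 3. On the other hand G contains the 4-clique {0, 1, 2, 3}. A clique must lie in a single bag of any decomposition, so no decomposition can have width below 3. Hence tw(G) = 3 exactly.

3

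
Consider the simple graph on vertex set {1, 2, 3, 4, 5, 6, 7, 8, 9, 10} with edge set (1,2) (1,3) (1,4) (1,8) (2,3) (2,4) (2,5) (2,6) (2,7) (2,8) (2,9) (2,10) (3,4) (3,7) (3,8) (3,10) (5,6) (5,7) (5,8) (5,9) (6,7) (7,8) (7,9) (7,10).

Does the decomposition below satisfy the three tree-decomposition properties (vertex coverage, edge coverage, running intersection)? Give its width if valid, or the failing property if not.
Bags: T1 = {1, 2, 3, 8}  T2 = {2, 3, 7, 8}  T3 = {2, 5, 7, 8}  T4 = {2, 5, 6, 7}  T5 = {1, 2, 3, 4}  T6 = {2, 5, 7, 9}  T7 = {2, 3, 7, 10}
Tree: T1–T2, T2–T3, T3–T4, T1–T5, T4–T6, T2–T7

Yes; width 3.

Checking the three conditions: (i) the bags cover all of {1, 2, 3, 4, 5, 6, 7, 8, 9, 10}; (ii) for each edge, some bag contains both endpoints; (iii) the bags containing any fixed vertex form a subtree. All hold, so the decomposition is valid with width 4 − 1 = 3.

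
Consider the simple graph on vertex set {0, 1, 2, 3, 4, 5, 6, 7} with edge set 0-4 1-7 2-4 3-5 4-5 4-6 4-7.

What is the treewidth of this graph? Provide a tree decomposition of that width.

Treewidth 1.
One optimal decomposition is:
Bags: B1 = {4, 7}  B2 = {2, 4}  B3 = {0, 4}  B4 = {1, 7}  B5 = {4, 6}  B6 = {4, 5}  B7 = {3, 5}
Tree: B1–B2, B2–B3, B1–B4, B3–B5, B5–B6, B6–B7

Every bag has size at most 2, so the width is 2 − 1 = 1 and tw(G) ≤ 1. G has an edge, so its treewidth is at least 1. Therefore the treewidth is 1.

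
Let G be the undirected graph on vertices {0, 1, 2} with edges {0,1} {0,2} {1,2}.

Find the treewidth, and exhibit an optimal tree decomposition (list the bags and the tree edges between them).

A single bag containing all 3 vertices is trivially a valid decomposition of width 2. Conversely, {0, 1, 2} is a clique of size 3, and the vertices of any clique must share a bag in every tree decomposition; so some bag has ≥ 3 vertices and tw(G) ≥ 2. Therefore the treewidth is 2.

Treewidth 2.
One such decomposition:
Bags: B1 = {0, 1, 2}
Tree: (single bag)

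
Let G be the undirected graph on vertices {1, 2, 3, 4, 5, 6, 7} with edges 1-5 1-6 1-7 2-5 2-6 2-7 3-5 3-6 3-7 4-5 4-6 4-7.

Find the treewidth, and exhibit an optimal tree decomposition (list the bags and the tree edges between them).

Every bag has size at most 4, so the width is 4 − 1 = 3 and tw(G) ≤ 3. For the lower bound: the 4 vertex sets {1,5}, {3,7}, {6}, {2} are disjoint, each induces a connected subgraph, and every pair is joined by at least one edge of G. Contracting each set to a single vertex therefore yields K_{4} as a minor, and since treewidth is minor-monotone, tw(G) ≥ tw(K_{4}) = 3. Therefore the treewidth is 3.

Treewidth 3.
One such decomposition:
Bags: B1 = {1, 5, 6, 7}  B2 = {3, 5, 6, 7}  B3 = {2, 5, 6, 7}  B4 = {4, 5, 6, 7}
Tree: B1–B2, B2–B3, B3–B4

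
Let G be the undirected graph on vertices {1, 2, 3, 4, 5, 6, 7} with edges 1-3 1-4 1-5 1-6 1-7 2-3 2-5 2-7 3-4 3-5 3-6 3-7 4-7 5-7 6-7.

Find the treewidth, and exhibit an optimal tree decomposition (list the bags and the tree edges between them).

Treewidth 3.
One such decomposition:
Bags: B1 = {2, 3, 5, 7}  B2 = {1, 3, 5, 7}  B3 = {1, 3, 6, 7}  B4 = {1, 3, 4, 7}
Tree: B1–B2, B2–B3, B2–B4

Each bag holds 4 vertices, so the decomposition has width 3, which upper-bounds the treewidth. Conversely, {1, 3, 4, 7} is a clique of size 4, and the vertices of any clique must share a bag in every tree decomposition; so some bag has ≥ 4 vertices and tw(G) ≥ 3. The upper and lower bounds meet at 3, so that is the treewidth.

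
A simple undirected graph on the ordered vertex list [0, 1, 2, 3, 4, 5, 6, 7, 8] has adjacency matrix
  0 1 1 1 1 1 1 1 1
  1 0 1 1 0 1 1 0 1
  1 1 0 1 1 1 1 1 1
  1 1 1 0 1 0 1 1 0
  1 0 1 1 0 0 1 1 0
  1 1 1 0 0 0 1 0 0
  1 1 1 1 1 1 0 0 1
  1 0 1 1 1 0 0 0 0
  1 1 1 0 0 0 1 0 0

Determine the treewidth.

A width-4 tree decomposition is:
Bags: B1 = {0, 2, 3, 4, 6}  B2 = {0, 1, 2, 3, 6}  B3 = {0, 1, 2, 6, 8}  B4 = {0, 1, 2, 5, 6}  B5 = {0, 2, 3, 4, 7}
Tree: B1–B2, B2–B3, B3–B4, B1–B5
The largest bag has 5 vertices, giving width 4; this decomposition certifies tw(G) ≤ 4. On the other hand G contains the 5-clique {0, 1, 2, 6, 8}. A clique must lie in a single bag of any decomposition, so no decomposition can have width below 4. Therefore the treewidth is 4.

4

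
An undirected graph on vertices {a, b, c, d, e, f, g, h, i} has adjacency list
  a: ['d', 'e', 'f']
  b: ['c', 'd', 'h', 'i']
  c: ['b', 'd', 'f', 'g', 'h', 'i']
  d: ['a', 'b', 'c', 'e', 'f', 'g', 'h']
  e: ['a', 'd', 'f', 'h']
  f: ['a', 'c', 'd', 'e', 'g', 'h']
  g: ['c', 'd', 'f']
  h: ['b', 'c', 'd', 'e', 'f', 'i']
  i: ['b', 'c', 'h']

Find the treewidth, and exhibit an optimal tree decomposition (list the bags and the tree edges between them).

Treewidth 3.
Bags: B1 = {c, d, f, h}  B2 = {c, d, f, g}  B3 = {d, e, f, h}  B4 = {b, c, d, h}  B5 = {a, d, e, f}  B6 = {b, c, h, i}
Tree: B1–B2, B1–B3, B1–B4, B3–B5, B4–B6

The largest bag has 4 vertices, giving width 3; this decomposition certifies tw(G) ≤ 3. On the other hand G contains the 4-clique {c, d, f, g}. A clique must lie in a single bag of any decomposition, so no decomposition can have width below 3. Combining the bounds, tw(G) = 3.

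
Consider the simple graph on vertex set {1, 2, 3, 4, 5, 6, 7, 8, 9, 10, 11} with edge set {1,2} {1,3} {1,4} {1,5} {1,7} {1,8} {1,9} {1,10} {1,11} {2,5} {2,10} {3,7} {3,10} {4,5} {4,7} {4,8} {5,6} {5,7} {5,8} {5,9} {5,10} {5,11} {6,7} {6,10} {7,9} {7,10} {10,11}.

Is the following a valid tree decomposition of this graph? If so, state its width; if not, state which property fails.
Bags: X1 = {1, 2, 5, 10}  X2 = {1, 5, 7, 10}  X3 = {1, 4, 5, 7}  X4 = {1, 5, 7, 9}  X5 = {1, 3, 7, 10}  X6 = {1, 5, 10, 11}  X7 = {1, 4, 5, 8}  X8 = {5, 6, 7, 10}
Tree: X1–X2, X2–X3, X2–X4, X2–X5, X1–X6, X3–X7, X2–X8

Every vertex of G appears in some bag (union = {1, 2, 3, 4, 5, 6, 7, 8, 9, 10, 11}); every edge is covered by a bag; and for each vertex v the set of bags containing v is connected in the bag tree. The decomposition is therefore valid. The largest bag has 4 vertices, so the width is 3.

Yes; width 3.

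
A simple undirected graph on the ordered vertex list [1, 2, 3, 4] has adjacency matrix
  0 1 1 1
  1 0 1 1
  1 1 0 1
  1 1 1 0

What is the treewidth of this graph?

A width-3 tree decomposition is:
Bags: B1 = {1, 2, 3, 4}
Tree: (single bag)
A single bag containing all 4 vertices is trivially a valid decomposition of width 3. On the other hand G contains the 4-clique {1, 2, 3, 4}. A clique must lie in a single bag of any decomposition, so no decomposition can have width below 3. The upper and lower bounds meet at 3, so that is the treewidth.

3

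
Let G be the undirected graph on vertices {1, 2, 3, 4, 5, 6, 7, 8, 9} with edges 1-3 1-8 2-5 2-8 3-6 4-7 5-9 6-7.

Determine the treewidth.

A width-1 tree decomposition is:
Bags: B1 = {5, 9}  B2 = {2, 5}  B3 = {2, 8}  B4 = {1, 8}  B5 = {1, 3}  B6 = {3, 6}  B7 = {6, 7}  B8 = {4, 7}
Tree: B1–B2, B2–B3, B3–B4, B4–B5, B5–B6, B6–B7, B7–B8
The largest bag has 2 vertices, giving width 1; this decomposition certifies tw(G) ≤ 1. G has an edge, so its treewidth is at least 1. Combining the bounds, tw(G) = 1.

1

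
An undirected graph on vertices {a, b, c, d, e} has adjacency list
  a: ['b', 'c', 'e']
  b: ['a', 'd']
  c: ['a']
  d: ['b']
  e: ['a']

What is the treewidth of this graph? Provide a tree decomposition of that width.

Every bag has size at most 2, so the width is 2 − 1 = 1 and tw(G) ≤ 1. Since G has at least one edge (e.g. d–b), it is not an edgeless graph, so tw(G) ≥ 1. Therefore the treewidth is 1.

Treewidth 1.
One such decomposition:
Bags: B1 = {b, d}  B2 = {a, b}  B3 = {a, e}  B4 = {a, c}
Tree: B1–B2, B2–B3, B2–B4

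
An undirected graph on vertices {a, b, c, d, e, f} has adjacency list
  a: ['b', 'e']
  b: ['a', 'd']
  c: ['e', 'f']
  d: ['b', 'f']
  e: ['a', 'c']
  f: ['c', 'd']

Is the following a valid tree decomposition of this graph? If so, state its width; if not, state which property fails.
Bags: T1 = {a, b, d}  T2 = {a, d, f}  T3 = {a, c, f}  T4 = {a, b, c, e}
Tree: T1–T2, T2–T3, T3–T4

No — bags containing vertex b are not connected in the tree.

A tree decomposition must satisfy three properties: every vertex lies in some bag; for every edge, both endpoints lie together in some bag; and for every vertex, the bags containing it form a connected subtree. Here bags containing vertex b are not connected in the tree, so the decomposition is invalid.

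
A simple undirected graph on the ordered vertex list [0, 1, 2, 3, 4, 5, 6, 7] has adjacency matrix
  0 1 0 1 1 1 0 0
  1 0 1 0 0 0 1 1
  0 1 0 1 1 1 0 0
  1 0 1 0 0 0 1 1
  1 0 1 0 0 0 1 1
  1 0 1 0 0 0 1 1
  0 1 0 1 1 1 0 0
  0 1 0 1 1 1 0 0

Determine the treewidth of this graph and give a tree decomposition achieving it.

Each bag holds 5 vertices, so the decomposition has width 4, which upper-bounds the treewidth. For the lower bound: the 5 vertex sets {4,7}, {0,3}, {2,5}, {6}, {1} are disjoint, each induces a connected subgraph, and every pair is joined by at least one edge of G. Contracting each set to a single vertex therefore yields K_{5} as a minor, and since treewidth is minor-monotone, tw(G) ≥ tw(K_{5}) = 4. Hence tw(G) = 4 exactly.

Treewidth 4.
Bags: B1 = {0, 2, 4, 6, 7}  B2 = {0, 2, 3, 6, 7}  B3 = {0, 2, 5, 6, 7}  B4 = {0, 1, 2, 6, 7}
Tree: B1–B2, B2–B3, B3–B4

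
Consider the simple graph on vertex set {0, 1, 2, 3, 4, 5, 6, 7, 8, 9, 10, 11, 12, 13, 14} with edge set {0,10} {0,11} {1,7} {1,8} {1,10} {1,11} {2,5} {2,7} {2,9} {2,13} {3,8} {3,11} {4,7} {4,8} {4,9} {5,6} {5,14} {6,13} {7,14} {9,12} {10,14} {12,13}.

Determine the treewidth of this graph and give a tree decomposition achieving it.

Treewidth 3.
One optimal decomposition is:
Bags: B1 = {5, 6, 12, 13}  B2 = {2, 5, 12, 13}  B3 = {2, 5, 9, 12}  B4 = {2, 5, 9, 14}  B5 = {2, 7, 9, 14}  B6 = {4, 7, 9, 14}  B7 = {4, 7, 10, 14}  B8 = {1, 4, 7, 10}  B9 = {1, 4, 8, 10}  B10 = {0, 1, 8, 10}  B11 = {0, 1, 8, 11}  B12 = {0, 3, 8, 11}
Tree: B1–B2, B2–B3, B3–B4, B4–B5, B5–B6, B6–B7, B7–B8, B8–B9, B9–B10, B10–B11, B11–B12

Every bag has size at most 4, so the width is 4 − 1 = 3 and tw(G) ≤ 3. For the lower bound: the 4 vertex sets {6,12,13}, {5}, {2}, {4,7,9,14} are disjoint, each induces a connected subgraph, and every pair is joined by at least one edge of G. Contracting each set to a single vertex therefore yields K_{4} as a minor, and since treewidth is minor-monotone, tw(G) ≥ tw(K_{4}) = 3. Hence tw(G) = 3 exactly.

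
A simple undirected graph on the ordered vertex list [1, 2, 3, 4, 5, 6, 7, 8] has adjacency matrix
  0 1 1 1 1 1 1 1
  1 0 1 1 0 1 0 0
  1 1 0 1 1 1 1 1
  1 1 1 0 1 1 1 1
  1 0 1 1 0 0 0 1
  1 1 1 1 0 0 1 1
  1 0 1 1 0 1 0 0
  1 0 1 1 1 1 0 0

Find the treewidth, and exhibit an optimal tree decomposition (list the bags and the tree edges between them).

Each bag holds 5 vertices, so the decomposition has width 4, which upper-bounds the treewidth. Conversely, {1, 3, 4, 5, 8} is a clique of size 5, and the vertices of any clique must share a bag in every tree decomposition; so some bag has ≥ 5 vertices and tw(G) ≥ 4. Combining the bounds, tw(G) = 4.

Treewidth 4.
Bags: B1 = {1, 3, 4, 6, 7}  B2 = {1, 3, 4, 6, 8}  B3 = {1, 3, 4, 5, 8}  B4 = {1, 2, 3, 4, 6}
Tree: B1–B2, B2–B3, B2–B4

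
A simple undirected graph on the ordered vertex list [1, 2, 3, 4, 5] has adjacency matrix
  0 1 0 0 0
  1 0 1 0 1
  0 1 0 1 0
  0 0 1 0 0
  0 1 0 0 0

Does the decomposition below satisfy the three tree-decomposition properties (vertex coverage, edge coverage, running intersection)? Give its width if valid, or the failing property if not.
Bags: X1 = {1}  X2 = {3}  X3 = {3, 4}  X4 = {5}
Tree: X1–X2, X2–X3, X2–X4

No — vertex 2 appears in no bag.

A tree decomposition must satisfy three properties: every vertex lies in some bag; for every edge, both endpoints lie together in some bag; and for every vertex, the bags containing it form a connected subtree. Here vertex 2 appears in no bag, so the decomposition is invalid.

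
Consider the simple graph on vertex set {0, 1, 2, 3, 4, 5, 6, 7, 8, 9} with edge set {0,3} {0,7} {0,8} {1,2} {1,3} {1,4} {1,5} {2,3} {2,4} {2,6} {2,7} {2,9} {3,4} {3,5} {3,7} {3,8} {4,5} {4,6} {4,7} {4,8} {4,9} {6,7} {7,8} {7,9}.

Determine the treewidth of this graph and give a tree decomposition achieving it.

The largest bag has 4 vertices, giving width 3; this decomposition certifies tw(G) ≤ 3. Conversely, {0, 3, 7, 8} is a clique of size 4, and the vertices of any clique must share a bag in every tree decomposition; so some bag has ≥ 4 vertices and tw(G) ≥ 3. Hence tw(G) = 3 exactly.

Treewidth 3.
One such decomposition:
Bags: B1 = {2, 3, 4, 7}  B2 = {3, 4, 7, 8}  B3 = {0, 3, 7, 8}  B4 = {2, 4, 6, 7}  B5 = {2, 4, 7, 9}  B6 = {1, 2, 3, 4}  B7 = {1, 3, 4, 5}
Tree: B1–B2, B2–B3, B1–B4, B1–B5, B1–B6, B6–B7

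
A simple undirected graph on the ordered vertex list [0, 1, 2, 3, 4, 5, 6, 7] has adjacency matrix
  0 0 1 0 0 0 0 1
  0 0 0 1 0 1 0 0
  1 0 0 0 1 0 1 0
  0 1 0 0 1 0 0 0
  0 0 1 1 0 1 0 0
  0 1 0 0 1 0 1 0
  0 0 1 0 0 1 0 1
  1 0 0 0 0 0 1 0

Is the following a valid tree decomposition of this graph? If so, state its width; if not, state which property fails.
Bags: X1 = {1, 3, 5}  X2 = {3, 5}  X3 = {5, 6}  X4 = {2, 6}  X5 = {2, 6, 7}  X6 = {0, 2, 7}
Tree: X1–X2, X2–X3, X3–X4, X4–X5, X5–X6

No — vertex 4 appears in no bag.

A tree decomposition must satisfy three properties: every vertex lies in some bag; for every edge, both endpoints lie together in some bag; and for every vertex, the bags containing it form a connected subtree. Here vertex 4 appears in no bag, so the decomposition is invalid.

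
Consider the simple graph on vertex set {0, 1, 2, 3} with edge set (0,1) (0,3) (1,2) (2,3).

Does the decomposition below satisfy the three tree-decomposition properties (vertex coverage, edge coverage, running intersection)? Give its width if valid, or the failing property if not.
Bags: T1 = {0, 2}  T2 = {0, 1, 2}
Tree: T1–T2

No — vertex 3 appears in no bag.

A tree decomposition must satisfy three properties: every vertex lies in some bag; for every edge, both endpoints lie together in some bag; and for every vertex, the bags containing it form a connected subtree. Here vertex 3 appears in no bag, so the decomposition is invalid.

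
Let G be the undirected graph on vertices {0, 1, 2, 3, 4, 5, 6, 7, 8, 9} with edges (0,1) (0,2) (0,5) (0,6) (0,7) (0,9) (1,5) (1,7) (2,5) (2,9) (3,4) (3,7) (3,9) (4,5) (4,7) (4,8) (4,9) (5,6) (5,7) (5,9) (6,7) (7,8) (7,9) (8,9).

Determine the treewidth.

3

A width-3 tree decomposition is:
Bags: B1 = {0, 5, 7, 9}  B2 = {4, 5, 7, 9}  B3 = {3, 4, 7, 9}  B4 = {0, 1, 5, 7}  B5 = {0, 5, 6, 7}  B6 = {4, 7, 8, 9}  B7 = {0, 2, 5, 9}
Tree: B1–B2, B2–B3, B1–B4, B1–B5, B2–B6, B1–B7
The largest bag has 4 vertices, giving width 3; this decomposition certifies tw(G) ≤ 3. On the other hand G contains the 4-clique {0, 2, 5, 9}. A clique must lie in a single bag of any decomposition, so no decomposition can have width below 3. Hence tw(G) = 3 exactly.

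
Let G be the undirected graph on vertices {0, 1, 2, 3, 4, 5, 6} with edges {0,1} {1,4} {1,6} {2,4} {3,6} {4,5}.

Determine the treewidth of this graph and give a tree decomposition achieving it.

The largest bag has 2 vertices, giving width 1; this decomposition certifies tw(G) ≤ 1. G has an edge, so its treewidth is at least 1. Therefore the treewidth is 1.

Treewidth 1.
One such decomposition:
Bags: B1 = {1, 4}  B2 = {4, 5}  B3 = {1, 6}  B4 = {3, 6}  B5 = {2, 4}  B6 = {0, 1}
Tree: B1–B2, B1–B3, B3–B4, B1–B5, B1–B6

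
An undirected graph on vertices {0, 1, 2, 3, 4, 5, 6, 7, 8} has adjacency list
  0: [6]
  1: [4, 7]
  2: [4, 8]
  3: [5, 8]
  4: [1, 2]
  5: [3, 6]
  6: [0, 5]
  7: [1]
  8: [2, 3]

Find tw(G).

A width-1 tree decomposition is:
Bags: B1 = {0, 6}  B2 = {5, 6}  B3 = {3, 5}  B4 = {3, 8}  B5 = {2, 8}  B6 = {2, 4}  B7 = {1, 4}  B8 = {1, 7}
Tree: B1–B2, B2–B3, B3–B4, B4–B5, B5–B6, B6–B7, B7–B8
Every bag has size at most 2, so the width is 2 − 1 = 1 and tw(G) ≤ 1. Since G has at least one edge (e.g. 0–6), it is not an edgeless graph, so tw(G) ≥ 1. Therefore the treewidth is 1.

1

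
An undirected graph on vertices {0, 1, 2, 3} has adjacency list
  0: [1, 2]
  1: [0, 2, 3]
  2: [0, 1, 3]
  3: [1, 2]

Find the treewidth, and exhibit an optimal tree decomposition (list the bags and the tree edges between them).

Treewidth 2.
Bags: B1 = {1, 2, 3}  B2 = {0, 1, 2}
Tree: B1–B2

Each bag holds 3 vertices, so the decomposition has width 2, which upper-bounds the treewidth. On the other hand G contains the 3-clique {0, 1, 2}. A clique must lie in a single bag of any decomposition, so no decomposition can have width below 2. The upper and lower bounds meet at 2, so that is the treewidth.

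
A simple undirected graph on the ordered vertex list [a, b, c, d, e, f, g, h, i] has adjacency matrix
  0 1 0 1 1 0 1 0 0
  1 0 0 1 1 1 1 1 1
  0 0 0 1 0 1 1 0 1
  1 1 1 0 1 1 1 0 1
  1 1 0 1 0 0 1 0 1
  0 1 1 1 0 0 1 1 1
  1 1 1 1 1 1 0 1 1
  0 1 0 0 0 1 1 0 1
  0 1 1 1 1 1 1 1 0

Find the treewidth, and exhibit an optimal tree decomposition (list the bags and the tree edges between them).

Treewidth 4.
Bags: B1 = {b, d, f, g, i}  B2 = {b, f, g, h, i}  B3 = {b, d, e, g, i}  B4 = {a, b, d, e, g}  B5 = {c, d, f, g, i}
Tree: B1–B2, B1–B3, B3–B4, B1–B5

Every bag has size at most 5, so the width is 5 − 1 = 4 and tw(G) ≤ 4. For the lower bound, the 5 vertices {c, d, f, g, i} are pairwise adjacent, and any tree decomposition puts a clique entirely inside one bag — forcing width ≥ 4. The upper and lower bounds meet at 4, so that is the treewidth.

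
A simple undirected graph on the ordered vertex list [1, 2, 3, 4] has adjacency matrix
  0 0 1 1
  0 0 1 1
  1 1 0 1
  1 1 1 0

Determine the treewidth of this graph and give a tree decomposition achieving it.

Treewidth 2.
One such decomposition:
Bags: B1 = {2, 3, 4}  B2 = {1, 3, 4}
Tree: B1–B2

Each bag holds 3 vertices, so the decomposition has width 2, which upper-bounds the treewidth. Conversely, {1, 3, 4} is a clique of size 3, and the vertices of any clique must share a bag in every tree decomposition; so some bag has ≥ 3 vertices and tw(G) ≥ 2. Hence tw(G) = 2 exactly.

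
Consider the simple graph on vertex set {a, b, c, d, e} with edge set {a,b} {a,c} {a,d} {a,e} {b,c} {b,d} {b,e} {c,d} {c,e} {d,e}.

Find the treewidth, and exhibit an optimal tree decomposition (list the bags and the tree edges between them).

Treewidth 4.
One optimal decomposition is:
Bags: B1 = {a, b, c, d, e}
Tree: (single bag)

With just one bag of size 5, the width is 5 − 1 = 4, so tw(G) ≤ 4. Conversely, {a, b, c, d, e} is a clique of size 5, and the vertices of any clique must share a bag in every tree decomposition; so some bag has ≥ 5 vertices and tw(G) ≥ 4. Therefore the treewidth is 4.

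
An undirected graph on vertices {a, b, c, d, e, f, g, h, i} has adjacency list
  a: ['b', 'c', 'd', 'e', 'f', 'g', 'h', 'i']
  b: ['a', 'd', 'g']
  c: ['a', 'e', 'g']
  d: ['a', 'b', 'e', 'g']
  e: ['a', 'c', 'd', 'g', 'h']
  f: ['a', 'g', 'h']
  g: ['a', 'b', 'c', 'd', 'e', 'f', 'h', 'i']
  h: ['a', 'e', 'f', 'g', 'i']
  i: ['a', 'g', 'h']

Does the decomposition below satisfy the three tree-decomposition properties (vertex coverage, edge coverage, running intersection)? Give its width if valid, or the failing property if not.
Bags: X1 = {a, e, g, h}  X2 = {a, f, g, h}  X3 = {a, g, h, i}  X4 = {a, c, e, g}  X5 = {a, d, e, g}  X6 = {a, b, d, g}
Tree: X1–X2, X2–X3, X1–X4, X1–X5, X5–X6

Yes; width 3.

Checking the three conditions: (i) the bags cover all of {a, b, c, d, e, f, g, h, i}; (ii) for each edge, some bag contains both endpoints; (iii) the bags containing any fixed vertex form a subtree. All hold, so the decomposition is valid with width 4 − 1 = 3.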